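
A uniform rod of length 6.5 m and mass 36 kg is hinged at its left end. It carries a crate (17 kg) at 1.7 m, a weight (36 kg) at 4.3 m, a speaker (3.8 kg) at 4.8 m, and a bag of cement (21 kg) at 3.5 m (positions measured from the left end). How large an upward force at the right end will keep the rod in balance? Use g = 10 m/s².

F ≈ 604 N

Taking torques about the left end:
Beam weight: 36 × 10 = 360 N down at 3.25 m → arm 3.25 m, τ = 360 × 3.25 = 1170 N·m clockwise.
Crate: 17 × 10 = 170 N down at 1.7 m → arm 1.7 m, τ = 170 × 1.7 = 289 N·m clockwise.
Weight: 36 × 10 = 360 N down at 4.3 m → arm 4.3 m, τ = 360 × 4.3 = 1548 N·m clockwise.
Speaker: 3.8 × 10 = 38 N down at 4.8 m → arm 4.8 m, τ = 38 × 4.8 = 182.4 N·m clockwise.
Bag of cement: 21 × 10 = 210 N down at 3.5 m → arm 3.5 m, τ = 210 × 3.5 = 735 N·m clockwise.
Net moment of the loads = 3924 N·m clockwise.
The upward force F acts at the right end, arm 6.5 m, giving F × 6.5 counterclockwise.
Στ = 0 ⇒ F × 6.5 = 3924 ⇒ F = 3924 / 6.5 = 604 N.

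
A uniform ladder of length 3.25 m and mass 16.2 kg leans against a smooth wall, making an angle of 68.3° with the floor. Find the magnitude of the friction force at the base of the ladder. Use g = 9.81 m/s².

About the foot of the ladder:
Ladder weight 16.2×9.81 = 158.9 N acts at 1.625 m along the ladder; its horizontal arm is 1.625·cos68.3° = 0.6008 m → τ = 95.47 N·m clockwise.
Wall normal N acts horizontally at the top; its moment arm is the height L sinθ = 3.25·sin68.3° = 3.02 m, counterclockwise.
Setting net torque to zero: N × 3.02 = 95.47 → N = 31.6 N.
ΣFx = 0: friction at the foot balances the wall's push, so f = N_wall = 31.6 N.

f ≈ 31.6 N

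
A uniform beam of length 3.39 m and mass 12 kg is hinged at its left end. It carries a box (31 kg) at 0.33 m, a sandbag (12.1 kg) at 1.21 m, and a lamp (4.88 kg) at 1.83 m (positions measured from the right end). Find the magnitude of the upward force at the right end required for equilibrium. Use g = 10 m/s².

F ≈ 440 N

Choose the left end as the axis so the unknown pivot reaction has zero arm there.
Beam weight: 12 × 10 = 120 N down at 1.695 m → arm 1.695 m, τ = 120 × 1.695 = 203.4 N·m clockwise.
Box: 31 × 10 = 310 N down at 0.33 m → arm 3.06 m, τ = 310 × 3.06 = 948.6 N·m clockwise.
Sandbag: 12.1 × 10 = 121 N down at 1.21 m → arm 2.18 m, τ = 121 × 2.18 = 263.8 N·m clockwise.
Lamp: 4.88 × 10 = 48.8 N down at 1.83 m → arm 1.56 m, τ = 48.8 × 1.56 = 76.13 N·m clockwise.
Net moment of the loads = 1492 N·m clockwise.
The upward force F acts at the right end, arm 3.39 m, giving F × 3.39 counterclockwise.
For rotational equilibrium, F × 3.39 = 1492, so F = 1492 / 3.39 = 440 N.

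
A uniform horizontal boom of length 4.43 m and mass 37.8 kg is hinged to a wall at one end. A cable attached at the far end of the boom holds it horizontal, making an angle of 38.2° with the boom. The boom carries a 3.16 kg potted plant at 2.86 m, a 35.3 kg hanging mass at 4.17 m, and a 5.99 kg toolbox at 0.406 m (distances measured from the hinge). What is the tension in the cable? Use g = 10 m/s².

Choose the hinge as the axis so the unknown hinge reaction has zero arm there.
Beam weight: 37.8 × 10 = 378 N down at 2.215 m → arm 2.215 m, τ = 378 × 2.215 = 837.3 N·m clockwise.
Potted plant: 3.16 × 10 = 31.6 N down at 2.86 m → arm 2.86 m, τ = 31.6 × 2.86 = 90.38 N·m clockwise.
Hanging mass: 35.3 × 10 = 353 N down at 4.17 m → arm 4.17 m, τ = 353 × 4.17 = 1472 N·m clockwise.
Toolbox: 5.99 × 10 = 59.9 N down at 0.406 m → arm 0.406 m, τ = 59.9 × 0.406 = 24.32 N·m clockwise.
Total clockwise load moment = 2424 N·m.
The cable tension T acts at 4.43 m; only its component perpendicular to the boom, T sinθ, produces torque. sin 38.2° = 0.6184.
Balancing moments: T × 4.43 × 0.6184 = 2424, giving T = 2424 / 2.74 = 885 N.

T ≈ 885 N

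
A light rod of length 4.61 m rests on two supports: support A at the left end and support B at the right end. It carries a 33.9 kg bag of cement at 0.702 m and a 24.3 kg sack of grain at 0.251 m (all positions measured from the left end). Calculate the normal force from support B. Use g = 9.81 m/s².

R_B ≈ 63.6 N

Taking torques about support A:
Bag of cement: 33.9 × 9.81 = 332.6 N down at 0.702 m → arm 0.702 m, τ = 332.6 × 0.702 = 233.5 N·m clockwise.
Sack of grain: 24.3 × 9.81 = 238.4 N down at 0.251 m → arm 0.251 m, τ = 238.4 × 0.251 = 59.84 N·m clockwise.
Net load moment about support A = 293.3 N·m clockwise.
Reaction R at support B is upward at 4.61 m, arm 4.61 m → moment R × 4.61 counterclockwise.
Balancing moments: R × 4.61 = 293.3, giving R = 63.6 N.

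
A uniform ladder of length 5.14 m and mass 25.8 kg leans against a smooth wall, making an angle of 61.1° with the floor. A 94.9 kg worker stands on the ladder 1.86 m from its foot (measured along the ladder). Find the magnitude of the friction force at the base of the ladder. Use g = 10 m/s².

Choose the foot of the ladder as the axis so the floor normal and friction both act there and drop out.
Ladder weight 25.8×10 = 258 N acts at 2.57 m along the ladder; its horizontal arm is 2.57·cos61.1° = 1.242 m → τ = 320.4 N·m clockwise.
Worker: 94.9×10 = 949 N at 1.86 m → arm 0.8989 m → τ = 853.1 N·m clockwise.
Wall normal N acts horizontally at the top; its moment arm is the height L sinθ = 5.14·sin61.1° = 4.5 m, counterclockwise.
Στ = 0 ⇒ N × 4.5 = 1174 ⇒ N = 261 N.
ΣFx = 0: friction at the foot balances the wall's push, so f = N_wall = 261 N.

f ≈ 261 N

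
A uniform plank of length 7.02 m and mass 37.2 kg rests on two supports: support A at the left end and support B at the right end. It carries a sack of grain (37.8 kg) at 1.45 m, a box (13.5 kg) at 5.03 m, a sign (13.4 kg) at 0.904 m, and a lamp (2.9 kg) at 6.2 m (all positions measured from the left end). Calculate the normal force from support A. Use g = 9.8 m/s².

R_A ≈ 631 N

Take moments about support B.
Beam weight: 37.2 × 9.8 = 364.6 N down at 3.51 m → arm 3.51 m, τ = 364.6 × 3.51 = 1280 N·m counterclockwise.
Sack of grain: 37.8 × 9.8 = 370.4 N down at 1.45 m → arm 5.57 m, τ = 370.4 × 5.57 = 2063 N·m counterclockwise.
Box: 13.5 × 9.8 = 132.3 N down at 5.03 m → arm 1.99 m, τ = 132.3 × 1.99 = 263.3 N·m counterclockwise.
Sign: 13.4 × 9.8 = 131.3 N down at 0.904 m → arm 6.116 m, τ = 131.3 × 6.116 = 803 N·m counterclockwise.
Lamp: 2.9 × 9.8 = 28.42 N down at 6.2 m → arm 0.82 m, τ = 28.42 × 0.82 = 23.3 N·m counterclockwise.
Net load moment about support B = 4433 N·m counterclockwise.
Reaction R at support A is upward at 0 m, arm 7.02 m → moment R × 7.02 clockwise.
Balancing moments: R × 7.02 = 4433, giving R = 631 N.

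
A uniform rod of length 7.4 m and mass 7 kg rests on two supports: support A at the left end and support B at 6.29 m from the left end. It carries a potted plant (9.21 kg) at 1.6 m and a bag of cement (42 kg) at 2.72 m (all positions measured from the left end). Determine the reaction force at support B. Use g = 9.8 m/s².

R_B ≈ 241 N

Take moments about support A.
Beam weight: 7 × 9.8 = 68.6 N down at 3.7 m → arm 3.7 m, τ = 68.6 × 3.7 = 253.8 N·m clockwise.
Potted plant: 9.21 × 9.8 = 90.26 N down at 1.6 m → arm 1.6 m, τ = 90.26 × 1.6 = 144.4 N·m clockwise.
Bag of cement: 42 × 9.8 = 411.6 N down at 2.72 m → arm 2.72 m, τ = 411.6 × 2.72 = 1120 N·m clockwise.
Net load moment about support A = 1518 N·m clockwise.
Reaction R at support B is upward at 6.29 m, arm 6.29 m → moment R × 6.29 counterclockwise.
Balancing moments: R × 6.29 = 1518, giving R = 241 N.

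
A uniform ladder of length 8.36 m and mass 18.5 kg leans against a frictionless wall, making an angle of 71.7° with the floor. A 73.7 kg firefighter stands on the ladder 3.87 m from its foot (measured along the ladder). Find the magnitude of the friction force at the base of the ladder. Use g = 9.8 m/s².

f ≈ 141 N

Sum moments about the foot of the ladder (the floor normal and friction both act there and drop out).
Ladder weight 18.5×9.8 = 181.3 N acts at 4.18 m along the ladder; its horizontal arm is 4.18·cos71.7° = 1.312 m → τ = 237.9 N·m clockwise.
Firefighter: 73.7×9.8 = 722.3 N at 3.87 m → arm 1.215 m → τ = 877.6 N·m clockwise.
Wall normal N acts horizontally at the top; its moment arm is the height L sinθ = 8.36·sin71.7° = 7.937 m, counterclockwise.
For rotational equilibrium, N × 7.937 = 1116, so N = 141 N.
ΣFx = 0: friction at the foot balances the wall's push, so f = N_wall = 141 N.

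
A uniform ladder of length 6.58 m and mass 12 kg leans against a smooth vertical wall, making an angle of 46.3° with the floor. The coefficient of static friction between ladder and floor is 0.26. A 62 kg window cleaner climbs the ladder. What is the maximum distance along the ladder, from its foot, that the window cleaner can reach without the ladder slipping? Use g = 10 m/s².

d ≈ 1.5 m

Choose the foot of the ladder as the axis so the floor normal and friction both act there and drop out.
Ladder weight 12×10 = 120 N acts at 3.29 m along the ladder; its horizontal arm is 3.29·cos46.3° = 2.273 m → τ = 272.8 N·m clockwise.
Window cleaner weight 62×10 = 620 N at distance d → arm d·cos46.3° → τ = 620·d·0.6909 clockwise.
Wall normal N at the top has arm L sinθ = 4.757 m counterclockwise, so Στ = 0 gives N·4.757 = 272.8 + 428.4·d.
ΣFy = 0 ⇒ N_floor = 740 N, so the maximum friction is μ_s·N_floor = 0.26×740 = 192.4 N. ΣFx = 0 ⇒ N_wall = f, so at the slipping point N = 192.4 N.
Substituting: 192.4×4.757 = 272.8 + 428.4·d ⇒ d = (915.2 − 272.8) / 428.4 = 1.5 m.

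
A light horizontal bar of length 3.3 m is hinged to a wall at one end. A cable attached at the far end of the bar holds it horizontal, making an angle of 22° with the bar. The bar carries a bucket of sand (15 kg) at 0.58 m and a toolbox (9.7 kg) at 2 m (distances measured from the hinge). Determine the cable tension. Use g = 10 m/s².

About the hinge:
Bucket of sand: 15 × 10 = 150 N down at 0.58 m → arm 0.58 m, τ = 150 × 0.58 = 87 N·m clockwise.
Toolbox: 9.7 × 10 = 97 N down at 2 m → arm 2 m, τ = 97 × 2 = 194 N·m clockwise.
Total clockwise load moment = 281 N·m.
The cable tension T acts at 3.3 m; only its component perpendicular to the bar, T sinθ, produces torque. sin 22° = 0.3746.
For rotational equilibrium, T × 3.3 × 0.3746 = 281, so T = 281 / 1.236 = 227 N.

T ≈ 227 N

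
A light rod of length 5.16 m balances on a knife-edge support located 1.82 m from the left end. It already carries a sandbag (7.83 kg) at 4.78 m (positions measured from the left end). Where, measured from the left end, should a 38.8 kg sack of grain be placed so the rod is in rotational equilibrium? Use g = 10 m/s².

x ≈ 1.22 m from the left end

Sum moments about the knife-edge support (at 1.82 m from the left end) (the support reaction has zero arm there).
Sandbag: 7.83 × 10 = 78.3 N down at 4.78 m → arm 2.96 m, τ = 78.3 × 2.96 = 231.8 N·m clockwise.
Net moment of existing loads = 231.8 N·m clockwise.
The sack of grain weighs 38.8 × 10 = 388 N and must supply an equal counterclockwise moment, so its lever arm about the knife-edge support is 231.8 / 388 = 0.597 m.
That puts it at 1.82 − 0.597 = 1.22 m from the left end.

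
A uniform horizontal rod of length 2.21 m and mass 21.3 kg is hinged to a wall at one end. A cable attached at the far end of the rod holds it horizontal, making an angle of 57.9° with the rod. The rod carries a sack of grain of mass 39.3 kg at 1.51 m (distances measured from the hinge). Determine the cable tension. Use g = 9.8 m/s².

Sum moments about the hinge (the unknown hinge reaction has zero arm there).
Beam weight: 21.3 × 9.8 = 208.7 N down at 1.105 m → arm 1.105 m, τ = 208.7 × 1.105 = 230.6 N·m clockwise.
Sack of grain: 39.3 × 9.8 = 385.1 N down at 1.51 m → arm 1.51 m, τ = 385.1 × 1.51 = 581.5 N·m clockwise.
Total clockwise load moment = 812.1 N·m.
The cable tension T acts at 2.21 m; only its component perpendicular to the rod, T sinθ, produces torque. sin 57.9° = 0.8471.
Setting net torque to zero: T × 2.21 × 0.8471 = 812.1 → T = 812.1 / 1.872 = 434 N.

T ≈ 434 N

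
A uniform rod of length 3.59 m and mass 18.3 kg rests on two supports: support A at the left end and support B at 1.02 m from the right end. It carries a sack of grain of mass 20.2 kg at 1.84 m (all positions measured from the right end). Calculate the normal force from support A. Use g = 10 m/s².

Sum moments about support B (its reaction then has zero moment arm).
Beam weight: 18.3 × 10 = 183 N down at 1.795 m → arm 0.775 m, τ = 183 × 0.775 = 141.8 N·m counterclockwise.
Sack of grain: 20.2 × 10 = 202 N down at 1.84 m → arm 0.82 m, τ = 202 × 0.82 = 165.6 N·m counterclockwise.
Net load moment about support B = 307.4 N·m counterclockwise.
Reaction R at support A is upward at 3.59 m, arm 2.57 m → moment R × 2.57 clockwise.
Setting net torque to zero: R × 2.57 = 307.4 → R = 120 N.

R_A ≈ 120 N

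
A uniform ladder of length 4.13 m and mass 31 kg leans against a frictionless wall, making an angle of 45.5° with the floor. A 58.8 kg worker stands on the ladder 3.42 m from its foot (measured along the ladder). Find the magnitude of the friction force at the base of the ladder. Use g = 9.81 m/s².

About the foot of the ladder:
Ladder weight 31×9.81 = 304.1 N acts at 2.065 m along the ladder; its horizontal arm is 2.065·cos45.5° = 1.447 m → τ = 440 N·m clockwise.
Worker: 58.8×9.81 = 576.8 N at 3.42 m → arm 2.397 m → τ = 1383 N·m clockwise.
Wall normal N acts horizontally at the top; its moment arm is the height L sinθ = 4.13·sin45.5° = 2.946 m, counterclockwise.
For rotational equilibrium, N × 2.946 = 1823, so N = 619 N.
ΣFx = 0: friction at the foot balances the wall's push, so f = N_wall = 619 N.

f ≈ 619 N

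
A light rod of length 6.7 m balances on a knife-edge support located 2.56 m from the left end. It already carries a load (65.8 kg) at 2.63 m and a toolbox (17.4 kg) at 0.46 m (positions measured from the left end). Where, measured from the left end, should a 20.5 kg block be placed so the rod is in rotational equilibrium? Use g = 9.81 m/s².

x ≈ 4.12 m from the left end

Sum moments about the knife-edge support (at 2.56 m from the left end) (the support reaction has zero arm there).
Load: 65.8 × 9.81 = 645.5 N down at 2.63 m → arm 0.07 m, τ = 645.5 × 0.07 = 45.19 N·m clockwise.
Toolbox: 17.4 × 9.81 = 170.7 N down at 0.46 m → arm 2.1 m, τ = 170.7 × 2.1 = 358.5 N·m counterclockwise.
Net moment of existing loads = 313.3 N·m counterclockwise.
The block weighs 20.5 × 9.81 = 201.1 N and must supply an equal clockwise moment, so its lever arm about the knife-edge support is 313.3 / 201.1 = 1.56 m.
That puts it at 2.56 + 1.56 = 4.12 m from the left end.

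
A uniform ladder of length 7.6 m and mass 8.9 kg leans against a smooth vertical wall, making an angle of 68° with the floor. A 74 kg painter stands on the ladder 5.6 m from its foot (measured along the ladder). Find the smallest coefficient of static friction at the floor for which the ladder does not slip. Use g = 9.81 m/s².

μ_min ≈ 0.287

Take moments about the foot of the ladder.
Ladder weight 8.9×9.81 = 87.31 N acts at 3.8 m along the ladder; its horizontal arm is 3.8·cos68° = 1.424 m → τ = 124.3 N·m clockwise.
Painter: 74×9.81 = 725.9 N at 5.6 m → arm 2.098 m → τ = 1523 N·m clockwise.
Wall normal N acts horizontally at the top; its moment arm is the height L sinθ = 7.6·sin68° = 7.047 m, counterclockwise.
Στ = 0 ⇒ N × 7.047 = 1647 ⇒ N = 233.7 N.
ΣFx = 0 ⇒ f = N_wall = 233.7 N. ΣFy = 0 ⇒ N_floor = 813.2 N.
μ_min = f / N_floor = 233.7 / 813.2 = 0.287.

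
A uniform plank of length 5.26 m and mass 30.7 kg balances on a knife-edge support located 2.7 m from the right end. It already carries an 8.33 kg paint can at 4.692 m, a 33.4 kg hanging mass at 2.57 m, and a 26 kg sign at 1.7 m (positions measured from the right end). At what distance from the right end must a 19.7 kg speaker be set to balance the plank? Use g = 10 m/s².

x ≈ 3.51 m from the right end

Sum moments about the knife-edge support (at 2.7 m from the right end) (the support reaction has zero arm there).
Beam weight: 30.7 × 10 = 307 N down at 2.63 m → arm 0.07 m, τ = 307 × 0.07 = 21.49 N·m clockwise.
Paint can: 8.33 × 10 = 83.3 N down at 4.692 m → arm 1.992 m, τ = 83.3 × 1.992 = 165.9 N·m counterclockwise.
Hanging mass: 33.4 × 10 = 334 N down at 2.57 m → arm 0.13 m, τ = 334 × 0.13 = 43.42 N·m clockwise.
Sign: 26 × 10 = 260 N down at 1.7 m → arm 1 m, τ = 260 × 1 = 260 N·m clockwise.
Net moment of existing loads = 159 N·m clockwise.
The speaker weighs 19.7 × 10 = 197 N and must supply an equal counterclockwise moment, so its lever arm about the knife-edge support is 159 / 197 = 0.807 m.
That puts it at 2.7 + 0.807 = 3.51 m from the right end.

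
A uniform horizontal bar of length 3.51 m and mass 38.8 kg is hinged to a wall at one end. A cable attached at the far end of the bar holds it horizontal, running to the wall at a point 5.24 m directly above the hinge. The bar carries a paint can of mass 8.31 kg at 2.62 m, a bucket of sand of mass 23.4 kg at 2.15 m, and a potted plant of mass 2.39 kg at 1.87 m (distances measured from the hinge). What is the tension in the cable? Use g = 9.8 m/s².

T ≈ 486 N

Taking torques about the hinge:
Beam weight: 38.8 × 9.8 = 380.2 N down at 1.755 m → arm 1.755 m, τ = 380.2 × 1.755 = 667.3 N·m clockwise.
Paint can: 8.31 × 9.8 = 81.44 N down at 2.62 m → arm 2.62 m, τ = 81.44 × 2.62 = 213.4 N·m clockwise.
Bucket of sand: 23.4 × 9.8 = 229.3 N down at 2.15 m → arm 2.15 m, τ = 229.3 × 2.15 = 493 N·m clockwise.
Potted plant: 2.39 × 9.8 = 23.42 N down at 1.87 m → arm 1.87 m, τ = 23.42 × 1.87 = 43.8 N·m clockwise.
Total clockwise load moment = 1417 N·m.
The cable tension T acts at 3.51 m; only its component perpendicular to the bar, T sinθ, produces torque. sinθ = h/√(h²+d²) = 5.24/√(5.24²+3.51²) = 0.8308.
For rotational equilibrium, T × 3.51 × 0.8308 = 1417, so T = 1417 / 2.916 = 486 N.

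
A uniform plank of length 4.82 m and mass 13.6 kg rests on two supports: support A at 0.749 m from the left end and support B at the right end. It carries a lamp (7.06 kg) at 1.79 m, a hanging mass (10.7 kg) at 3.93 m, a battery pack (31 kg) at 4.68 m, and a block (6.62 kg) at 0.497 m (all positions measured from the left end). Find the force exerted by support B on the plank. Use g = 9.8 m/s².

R_B ≈ 443 N

Taking torques about support A:
Beam weight: 13.6 × 9.8 = 133.3 N down at 2.41 m → arm 1.661 m, τ = 133.3 × 1.661 = 221.4 N·m clockwise.
Lamp: 7.06 × 9.8 = 69.19 N down at 1.79 m → arm 1.041 m, τ = 69.19 × 1.041 = 72.03 N·m clockwise.
Hanging mass: 10.7 × 9.8 = 104.9 N down at 3.93 m → arm 3.181 m, τ = 104.9 × 3.181 = 333.7 N·m clockwise.
Battery pack: 31 × 9.8 = 303.8 N down at 4.68 m → arm 3.931 m, τ = 303.8 × 3.931 = 1194 N·m clockwise.
Block: 6.62 × 9.8 = 64.88 N down at 0.497 m → arm 0.252 m, τ = 64.88 × 0.252 = 16.35 N·m counterclockwise.
Net load moment about support A = 1805 N·m clockwise.
Reaction R at support B is upward at 4.82 m, arm 4.071 m → moment R × 4.071 counterclockwise.
Balancing moments: R × 4.071 = 1805, giving R = 443 N.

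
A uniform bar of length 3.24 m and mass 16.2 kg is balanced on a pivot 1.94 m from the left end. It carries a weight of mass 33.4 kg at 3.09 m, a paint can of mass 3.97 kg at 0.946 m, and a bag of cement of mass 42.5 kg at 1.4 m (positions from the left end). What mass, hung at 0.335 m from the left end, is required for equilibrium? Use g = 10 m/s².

About the pivot (at 1.94 m from the left end):
Beam weight: 16.2 × 10 = 162 N down at 1.62 m → arm 0.32 m, τ = 162 × 0.32 = 51.84 N·m counterclockwise.
Weight: 33.4 × 10 = 334 N down at 3.09 m → arm 1.15 m, τ = 334 × 1.15 = 384.1 N·m clockwise.
Paint can: 3.97 × 10 = 39.7 N down at 0.946 m → arm 0.994 m, τ = 39.7 × 0.994 = 39.46 N·m counterclockwise.
Bag of cement: 42.5 × 10 = 425 N down at 1.4 m → arm 0.54 m, τ = 425 × 0.54 = 229.5 N·m counterclockwise.
Net moment of known loads = 63.3 N·m clockwise.
An unknown mass m at 0.335 m has arm 1.605 m; its moment is m·g·1.605 counterclockwise.
For rotational equilibrium, m × 10 × 1.605 = 63.3, so m = 63.3 / (10 × 1.605) = 3.94 kg.

m ≈ 3.94 kg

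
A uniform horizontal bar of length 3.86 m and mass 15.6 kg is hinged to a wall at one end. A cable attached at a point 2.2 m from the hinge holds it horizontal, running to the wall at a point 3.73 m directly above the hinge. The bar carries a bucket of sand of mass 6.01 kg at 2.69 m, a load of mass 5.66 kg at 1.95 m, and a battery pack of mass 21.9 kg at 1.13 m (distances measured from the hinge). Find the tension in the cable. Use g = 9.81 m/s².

T ≈ 425 N

Choose the hinge as the axis so the unknown hinge reaction has zero arm there.
Beam weight: 15.6 × 9.81 = 153 N down at 1.93 m → arm 1.93 m, τ = 153 × 1.93 = 295.3 N·m clockwise.
Bucket of sand: 6.01 × 9.81 = 58.96 N down at 2.69 m → arm 2.69 m, τ = 58.96 × 2.69 = 158.6 N·m clockwise.
Load: 5.66 × 9.81 = 55.52 N down at 1.95 m → arm 1.95 m, τ = 55.52 × 1.95 = 108.3 N·m clockwise.
Battery pack: 21.9 × 9.81 = 214.8 N down at 1.13 m → arm 1.13 m, τ = 214.8 × 1.13 = 242.7 N·m clockwise.
Total clockwise load moment = 804.9 N·m.
The cable tension T acts at 2.2 m; only its component perpendicular to the bar, T sinθ, produces torque. sinθ = h/√(h²+d²) = 3.73/√(3.73²+2.2²) = 0.8613.
For rotational equilibrium, T × 2.2 × 0.8613 = 804.9, so T = 804.9 / 1.895 = 425 N.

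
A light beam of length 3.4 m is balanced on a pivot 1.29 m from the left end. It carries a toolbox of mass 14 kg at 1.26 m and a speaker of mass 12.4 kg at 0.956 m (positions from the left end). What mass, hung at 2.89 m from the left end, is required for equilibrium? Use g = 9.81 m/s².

Choose the pivot (at 1.29 m from the left end) as the axis so the support reaction has zero arm there.
Toolbox: 14 × 9.81 = 137.3 N down at 1.26 m → arm 0.03 m, τ = 137.3 × 0.03 = 4.119 N·m counterclockwise.
Speaker: 12.4 × 9.81 = 121.6 N down at 0.956 m → arm 0.334 m, τ = 121.6 × 0.334 = 40.61 N·m counterclockwise.
Net moment of known loads = 44.73 N·m counterclockwise.
An unknown mass m at 2.89 m has arm 1.6 m; its moment is m·g·1.6 clockwise.
For rotational equilibrium, m × 9.81 × 1.6 = 44.73, so m = 44.73 / (9.81 × 1.6) = 2.85 kg.

m ≈ 2.85 kg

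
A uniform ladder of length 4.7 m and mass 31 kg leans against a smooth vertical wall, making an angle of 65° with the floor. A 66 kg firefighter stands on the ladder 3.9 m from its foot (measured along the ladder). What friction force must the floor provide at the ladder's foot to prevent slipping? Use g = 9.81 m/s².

About the foot of the ladder:
Ladder weight 31×9.81 = 304.1 N acts at 2.35 m along the ladder; its horizontal arm is 2.35·cos65° = 0.9932 m → τ = 302 N·m clockwise.
Firefighter: 66×9.81 = 647.5 N at 3.9 m → arm 1.648 m → τ = 1067 N·m clockwise.
Wall normal N acts horizontally at the top; its moment arm is the height L sinθ = 4.7·sin65° = 4.26 m, counterclockwise.
Setting net torque to zero: N × 4.26 = 1369 → N = 321 N.
ΣFx = 0: friction at the foot balances the wall's push, so f = N_wall = 321 N.

f ≈ 321 N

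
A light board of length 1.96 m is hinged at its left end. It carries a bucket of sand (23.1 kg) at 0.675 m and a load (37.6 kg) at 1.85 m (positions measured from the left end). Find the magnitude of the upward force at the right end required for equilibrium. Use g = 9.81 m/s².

F ≈ 426 N

Taking torques about the left end:
Bucket of sand: 23.1 × 9.81 = 226.6 N down at 0.675 m → arm 0.675 m, τ = 226.6 × 0.675 = 153 N·m clockwise.
Load: 37.6 × 9.81 = 368.9 N down at 1.85 m → arm 1.85 m, τ = 368.9 × 1.85 = 682.5 N·m clockwise.
Net moment of the loads = 835.5 N·m clockwise.
The upward force F acts at the right end, arm 1.96 m, giving F × 1.96 counterclockwise.
Στ = 0 ⇒ F × 1.96 = 835.5 ⇒ F = 835.5 / 1.96 = 426 N.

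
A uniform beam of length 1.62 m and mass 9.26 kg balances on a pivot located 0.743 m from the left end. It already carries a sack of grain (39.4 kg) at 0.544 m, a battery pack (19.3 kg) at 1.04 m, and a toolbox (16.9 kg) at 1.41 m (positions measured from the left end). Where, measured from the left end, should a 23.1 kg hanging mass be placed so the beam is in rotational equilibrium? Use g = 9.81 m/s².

x ≈ 0.319 m from the left end

About the pivot (at 0.743 m from the left end):
Beam weight: 9.26 × 9.81 = 90.84 N down at 0.81 m → arm 0.067 m, τ = 90.84 × 0.067 = 6.086 N·m clockwise.
Sack of grain: 39.4 × 9.81 = 386.5 N down at 0.544 m → arm 0.199 m, τ = 386.5 × 0.199 = 76.91 N·m counterclockwise.
Battery pack: 19.3 × 9.81 = 189.3 N down at 1.04 m → arm 0.297 m, τ = 189.3 × 0.297 = 56.22 N·m clockwise.
Toolbox: 16.9 × 9.81 = 165.8 N down at 1.41 m → arm 0.667 m, τ = 165.8 × 0.667 = 110.6 N·m clockwise.
Net moment of existing loads = 96 N·m clockwise.
The hanging mass weighs 23.1 × 9.81 = 226.6 N and must supply an equal counterclockwise moment, so its lever arm about the pivot is 96 / 226.6 = 0.424 m.
That puts it at 0.743 − 0.424 = 0.319 m from the left end.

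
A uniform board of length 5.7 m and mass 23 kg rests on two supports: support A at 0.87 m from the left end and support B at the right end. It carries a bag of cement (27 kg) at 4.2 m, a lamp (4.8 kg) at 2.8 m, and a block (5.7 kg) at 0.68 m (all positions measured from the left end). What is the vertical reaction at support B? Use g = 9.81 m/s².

About support A:
Beam weight: 23 × 9.81 = 225.6 N down at 2.85 m → arm 1.98 m, τ = 225.6 × 1.98 = 446.7 N·m clockwise.
Bag of cement: 27 × 9.81 = 264.9 N down at 4.2 m → arm 3.33 m, τ = 264.9 × 3.33 = 882.1 N·m clockwise.
Lamp: 4.8 × 9.81 = 47.09 N down at 2.8 m → arm 1.93 m, τ = 47.09 × 1.93 = 90.88 N·m clockwise.
Block: 5.7 × 9.81 = 55.92 N down at 0.68 m → arm 0.19 m, τ = 55.92 × 0.19 = 10.62 N·m counterclockwise.
Net load moment about support A = 1409 N·m clockwise.
Reaction R at support B is upward at 5.7 m, arm 4.83 m → moment R × 4.83 counterclockwise.
Στ = 0 ⇒ R × 4.83 = 1409 ⇒ R = 292 N.

R_B ≈ 292 N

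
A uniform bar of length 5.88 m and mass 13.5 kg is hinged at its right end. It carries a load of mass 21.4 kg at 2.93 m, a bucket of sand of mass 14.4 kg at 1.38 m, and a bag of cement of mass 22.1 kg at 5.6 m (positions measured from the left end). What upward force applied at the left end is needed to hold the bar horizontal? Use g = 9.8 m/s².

F ≈ 290 N

Take moments about the right end.
Beam weight: 13.5 × 9.8 = 132.3 N down at 2.94 m → arm 2.94 m, τ = 132.3 × 2.94 = 389 N·m counterclockwise.
Load: 21.4 × 9.8 = 209.7 N down at 2.93 m → arm 2.95 m, τ = 209.7 × 2.95 = 618.6 N·m counterclockwise.
Bucket of sand: 14.4 × 9.8 = 141.1 N down at 1.38 m → arm 4.5 m, τ = 141.1 × 4.5 = 634.9 N·m counterclockwise.
Bag of cement: 22.1 × 9.8 = 216.6 N down at 5.6 m → arm 0.28 m, τ = 216.6 × 0.28 = 60.65 N·m counterclockwise.
Net moment of the loads = 1703 N·m counterclockwise.
The upward force F acts at the left end, arm 5.88 m, giving F × 5.88 clockwise.
Στ = 0 ⇒ F × 5.88 = 1703 ⇒ F = 1703 / 5.88 = 290 N.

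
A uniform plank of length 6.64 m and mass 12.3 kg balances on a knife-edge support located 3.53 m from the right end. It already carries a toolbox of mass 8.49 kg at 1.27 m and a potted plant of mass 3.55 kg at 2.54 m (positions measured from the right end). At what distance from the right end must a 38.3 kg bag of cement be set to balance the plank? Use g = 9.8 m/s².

x ≈ 4.19 m from the right end

About the knife-edge support (at 3.53 m from the right end):
Beam weight: 12.3 × 9.8 = 120.5 N down at 3.32 m → arm 0.21 m, τ = 120.5 × 0.21 = 25.3 N·m clockwise.
Toolbox: 8.49 × 9.8 = 83.2 N down at 1.27 m → arm 2.26 m, τ = 83.2 × 2.26 = 188 N·m clockwise.
Potted plant: 3.55 × 9.8 = 34.79 N down at 2.54 m → arm 0.99 m, τ = 34.79 × 0.99 = 34.44 N·m clockwise.
Net moment of existing loads = 247.7 N·m clockwise.
The bag of cement weighs 38.3 × 9.8 = 375.3 N and must supply an equal counterclockwise moment, so its lever arm about the knife-edge support is 247.7 / 375.3 = 0.66 m.
That puts it at 3.53 + 0.66 = 4.19 m from the right end.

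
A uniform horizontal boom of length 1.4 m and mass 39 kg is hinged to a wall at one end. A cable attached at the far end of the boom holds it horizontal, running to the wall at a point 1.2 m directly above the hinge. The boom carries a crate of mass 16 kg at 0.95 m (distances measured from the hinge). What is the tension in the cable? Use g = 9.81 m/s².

T ≈ 458 N

About the hinge:
Beam weight: 39 × 9.81 = 382.6 N down at 0.7 m → arm 0.7 m, τ = 382.6 × 0.7 = 267.8 N·m clockwise.
Crate: 16 × 9.81 = 157 N down at 0.95 m → arm 0.95 m, τ = 157 × 0.95 = 149.2 N·m clockwise.
Total clockwise load moment = 417 N·m.
The cable tension T acts at 1.4 m; only its component perpendicular to the boom, T sinθ, produces torque. sinθ = h/√(h²+d²) = 1.2/√(1.2²+1.4²) = 0.6508.
Balancing moments: T × 1.4 × 0.6508 = 417, giving T = 417 / 0.9111 = 458 N.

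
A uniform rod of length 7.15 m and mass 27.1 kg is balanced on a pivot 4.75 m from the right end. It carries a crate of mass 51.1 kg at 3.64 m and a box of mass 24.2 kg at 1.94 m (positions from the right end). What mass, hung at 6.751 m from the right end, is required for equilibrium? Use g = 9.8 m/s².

Taking torques about the pivot (at 4.75 m from the right end):
Beam weight: 27.1 × 9.8 = 265.6 N down at 3.575 m → arm 1.175 m, τ = 265.6 × 1.175 = 312.1 N·m clockwise.
Crate: 51.1 × 9.8 = 500.8 N down at 3.64 m → arm 1.11 m, τ = 500.8 × 1.11 = 555.9 N·m clockwise.
Box: 24.2 × 9.8 = 237.2 N down at 1.94 m → arm 2.81 m, τ = 237.2 × 2.81 = 666.5 N·m clockwise.
Net moment of known loads = 1534 N·m clockwise.
An unknown mass m at 6.751 m has arm 2.001 m; its moment is m·g·2.001 counterclockwise.
For rotational equilibrium, m × 9.8 × 2.001 = 1534, so m = 1534 / (9.8 × 2.001) = 78.2 kg.

m ≈ 78.2 kg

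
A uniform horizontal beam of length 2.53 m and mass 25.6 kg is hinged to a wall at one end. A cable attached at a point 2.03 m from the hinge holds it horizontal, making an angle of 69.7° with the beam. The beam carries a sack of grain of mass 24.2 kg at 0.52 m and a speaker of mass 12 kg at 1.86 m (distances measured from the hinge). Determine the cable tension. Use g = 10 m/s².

About the hinge:
Beam weight: 25.6 × 10 = 256 N down at 1.265 m → arm 1.265 m, τ = 256 × 1.265 = 323.8 N·m clockwise.
Sack of grain: 24.2 × 10 = 242 N down at 0.52 m → arm 0.52 m, τ = 242 × 0.52 = 125.8 N·m clockwise.
Speaker: 12 × 10 = 120 N down at 1.86 m → arm 1.86 m, τ = 120 × 1.86 = 223.2 N·m clockwise.
Total clockwise load moment = 672.8 N·m.
The cable tension T acts at 2.03 m; only its component perpendicular to the beam, T sinθ, produces torque. sin 69.7° = 0.9379.
Στ = 0 ⇒ T × 2.03 × 0.9379 = 672.8 ⇒ T = 672.8 / 1.904 = 353 N.

T ≈ 353 N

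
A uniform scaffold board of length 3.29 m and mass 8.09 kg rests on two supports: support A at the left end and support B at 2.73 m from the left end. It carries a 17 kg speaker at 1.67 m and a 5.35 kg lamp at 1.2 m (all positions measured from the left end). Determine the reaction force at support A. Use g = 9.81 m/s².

About support B:
Beam weight: 8.09 × 9.81 = 79.36 N down at 1.645 m → arm 1.085 m, τ = 79.36 × 1.085 = 86.11 N·m counterclockwise.
Speaker: 17 × 9.81 = 166.8 N down at 1.67 m → arm 1.06 m, τ = 166.8 × 1.06 = 176.8 N·m counterclockwise.
Lamp: 5.35 × 9.81 = 52.48 N down at 1.2 m → arm 1.53 m, τ = 52.48 × 1.53 = 80.29 N·m counterclockwise.
Net load moment about support B = 343.2 N·m counterclockwise.
Reaction R at support A is upward at 0 m, arm 2.73 m → moment R × 2.73 clockwise.
Balancing moments: R × 2.73 = 343.2, giving R = 126 N.

R_A ≈ 126 N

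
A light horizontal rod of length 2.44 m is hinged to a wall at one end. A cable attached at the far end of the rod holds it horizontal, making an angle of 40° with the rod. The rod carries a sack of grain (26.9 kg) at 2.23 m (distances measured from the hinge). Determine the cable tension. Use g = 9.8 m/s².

Sum moments about the hinge (the unknown hinge reaction has zero arm there).
Sack of grain: 26.9 × 9.8 = 263.6 N down at 2.23 m → arm 2.23 m, τ = 263.6 × 2.23 = 587.8 N·m clockwise.
Total clockwise load moment = 587.8 N·m.
The cable tension T acts at 2.44 m; only its component perpendicular to the rod, T sinθ, produces torque. sin 40° = 0.6428.
Balancing moments: T × 2.44 × 0.6428 = 587.8, giving T = 587.8 / 1.568 = 375 N.

T ≈ 375 N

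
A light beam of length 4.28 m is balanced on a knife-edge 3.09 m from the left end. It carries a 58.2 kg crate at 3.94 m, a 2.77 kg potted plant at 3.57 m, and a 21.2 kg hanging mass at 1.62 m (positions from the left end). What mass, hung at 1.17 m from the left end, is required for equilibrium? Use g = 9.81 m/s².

m ≈ 10.2 kg

Choose the knife-edge (at 3.09 m from the left end) as the axis so the support reaction has zero arm there.
Crate: 58.2 × 9.81 = 570.9 N down at 3.94 m → arm 0.85 m, τ = 570.9 × 0.85 = 485.3 N·m clockwise.
Potted plant: 2.77 × 9.81 = 27.17 N down at 3.57 m → arm 0.48 m, τ = 27.17 × 0.48 = 13.04 N·m clockwise.
Hanging mass: 21.2 × 9.81 = 208 N down at 1.62 m → arm 1.47 m, τ = 208 × 1.47 = 305.8 N·m counterclockwise.
Net moment of known loads = 192.5 N·m clockwise.
An unknown mass m at 1.17 m has arm 1.92 m; its moment is m·g·1.92 counterclockwise.
Setting net torque to zero: m × 9.81 × 1.92 = 192.5 → m = 192.5 / (9.81 × 1.92) = 10.2 kg.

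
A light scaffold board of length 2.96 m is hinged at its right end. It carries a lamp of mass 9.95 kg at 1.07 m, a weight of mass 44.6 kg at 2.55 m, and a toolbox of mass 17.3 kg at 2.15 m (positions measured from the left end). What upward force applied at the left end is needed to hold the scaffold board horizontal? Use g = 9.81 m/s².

Sum moments about the right end (the unknown pivot reaction has zero arm there).
Lamp: 9.95 × 9.81 = 97.61 N down at 1.07 m → arm 1.89 m, τ = 97.61 × 1.89 = 184.5 N·m counterclockwise.
Weight: 44.6 × 9.81 = 437.5 N down at 2.55 m → arm 0.41 m, τ = 437.5 × 0.41 = 179.4 N·m counterclockwise.
Toolbox: 17.3 × 9.81 = 169.7 N down at 2.15 m → arm 0.81 m, τ = 169.7 × 0.81 = 137.5 N·m counterclockwise.
Net moment of the loads = 501.4 N·m counterclockwise.
The upward force F acts at the left end, arm 2.96 m, giving F × 2.96 clockwise.
Balancing moments: F × 2.96 = 501.4, giving F = 501.4 / 2.96 = 169 N.

F ≈ 169 N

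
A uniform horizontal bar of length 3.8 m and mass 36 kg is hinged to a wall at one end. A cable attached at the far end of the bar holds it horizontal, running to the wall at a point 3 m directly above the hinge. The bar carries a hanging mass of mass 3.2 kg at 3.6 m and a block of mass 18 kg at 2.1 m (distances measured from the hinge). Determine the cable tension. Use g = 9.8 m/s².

Take moments about the hinge.
Beam weight: 36 × 9.8 = 352.8 N down at 1.9 m → arm 1.9 m, τ = 352.8 × 1.9 = 670.3 N·m clockwise.
Hanging mass: 3.2 × 9.8 = 31.36 N down at 3.6 m → arm 3.6 m, τ = 31.36 × 3.6 = 112.9 N·m clockwise.
Block: 18 × 9.8 = 176.4 N down at 2.1 m → arm 2.1 m, τ = 176.4 × 2.1 = 370.4 N·m clockwise.
Total clockwise load moment = 1154 N·m.
The cable tension T acts at 3.8 m; only its component perpendicular to the bar, T sinθ, produces torque. sinθ = h/√(h²+d²) = 3/√(3²+3.8²) = 0.6196.
Στ = 0 ⇒ T × 3.8 × 0.6196 = 1154 ⇒ T = 1154 / 2.354 = 490 N.

T ≈ 490 N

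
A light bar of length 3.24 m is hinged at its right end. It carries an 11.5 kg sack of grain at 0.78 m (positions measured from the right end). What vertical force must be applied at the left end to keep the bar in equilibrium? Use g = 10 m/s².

F ≈ 27.7 N

Taking torques about the right end:
Sack of grain: 11.5 × 10 = 115 N down at 0.78 m → arm 0.78 m, τ = 115 × 0.78 = 89.7 N·m counterclockwise.
Net moment of the loads = 89.7 N·m counterclockwise.
The upward force F acts at the left end, arm 3.24 m, giving F × 3.24 clockwise.
Balancing moments: F × 3.24 = 89.7, giving F = 89.7 / 3.24 = 27.7 N.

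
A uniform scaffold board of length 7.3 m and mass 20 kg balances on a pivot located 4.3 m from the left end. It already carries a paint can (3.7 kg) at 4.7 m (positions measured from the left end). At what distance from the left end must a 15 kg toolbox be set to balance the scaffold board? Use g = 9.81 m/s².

Sum moments about the pivot (at 4.3 m from the left end) (the support reaction has zero arm there).
Beam weight: 20 × 9.81 = 196.2 N down at 3.65 m → arm 0.65 m, τ = 196.2 × 0.65 = 127.5 N·m counterclockwise.
Paint can: 3.7 × 9.81 = 36.3 N down at 4.7 m → arm 0.4 m, τ = 36.3 × 0.4 = 14.52 N·m clockwise.
Net moment of existing loads = 113 N·m counterclockwise.
The toolbox weighs 15 × 9.81 = 147.2 N and must supply an equal clockwise moment, so its lever arm about the pivot is 113 / 147.2 = 0.768 m.
That puts it at 4.3 + 0.768 = 5.07 m from the left end.

x ≈ 5.07 m from the left end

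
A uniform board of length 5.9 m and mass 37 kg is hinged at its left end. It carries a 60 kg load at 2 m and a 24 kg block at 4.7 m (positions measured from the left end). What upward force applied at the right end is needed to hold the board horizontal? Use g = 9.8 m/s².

Sum moments about the left end (the unknown pivot reaction has zero arm there).
Beam weight: 37 × 9.8 = 362.6 N down at 2.95 m → arm 2.95 m, τ = 362.6 × 2.95 = 1070 N·m clockwise.
Load: 60 × 9.8 = 588 N down at 2 m → arm 2 m, τ = 588 × 2 = 1176 N·m clockwise.
Block: 24 × 9.8 = 235.2 N down at 4.7 m → arm 4.7 m, τ = 235.2 × 4.7 = 1105 N·m clockwise.
Net moment of the loads = 3351 N·m clockwise.
The upward force F acts at the right end, arm 5.9 m, giving F × 5.9 counterclockwise.
Balancing moments: F × 5.9 = 3351, giving F = 3351 / 5.9 = 568 N.

F ≈ 568 N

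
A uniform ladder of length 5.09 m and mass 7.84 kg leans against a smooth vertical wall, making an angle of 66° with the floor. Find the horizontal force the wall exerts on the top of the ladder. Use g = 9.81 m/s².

Choose the foot of the ladder as the axis so the floor normal and friction both act there and drop out.
Ladder weight 7.84×9.81 = 76.91 N acts at 2.545 m along the ladder; its horizontal arm is 2.545·cos66° = 1.035 m → τ = 79.6 N·m clockwise.
Wall normal N acts horizontally at the top; its moment arm is the height L sinθ = 5.09·sin66° = 4.65 m, counterclockwise.
Στ = 0 ⇒ N × 4.65 = 79.6 ⇒ N = 17.1 N.

N_wall ≈ 17.1 N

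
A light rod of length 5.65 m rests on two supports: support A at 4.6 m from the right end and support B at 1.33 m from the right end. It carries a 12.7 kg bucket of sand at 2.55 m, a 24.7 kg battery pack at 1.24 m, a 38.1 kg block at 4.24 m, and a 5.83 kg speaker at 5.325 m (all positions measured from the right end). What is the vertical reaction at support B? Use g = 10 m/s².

Taking torques about support A:
Bucket of sand: 12.7 × 10 = 127 N down at 2.55 m → arm 2.05 m, τ = 127 × 2.05 = 260.3 N·m clockwise.
Battery pack: 24.7 × 10 = 247 N down at 1.24 m → arm 3.36 m, τ = 247 × 3.36 = 829.9 N·m clockwise.
Block: 38.1 × 10 = 381 N down at 4.24 m → arm 0.36 m, τ = 381 × 0.36 = 137.2 N·m clockwise.
Speaker: 5.83 × 10 = 58.3 N down at 5.325 m → arm 0.725 m, τ = 58.3 × 0.725 = 42.27 N·m counterclockwise.
Net load moment about support A = 1185 N·m clockwise.
Reaction R at support B is upward at 1.33 m, arm 3.27 m → moment R × 3.27 counterclockwise.
Στ = 0 ⇒ R × 3.27 = 1185 ⇒ R = 362 N.

R_B ≈ 362 N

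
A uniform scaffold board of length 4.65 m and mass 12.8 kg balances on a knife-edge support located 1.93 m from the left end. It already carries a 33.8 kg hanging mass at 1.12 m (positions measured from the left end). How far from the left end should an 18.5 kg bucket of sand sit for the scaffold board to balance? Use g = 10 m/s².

x ≈ 3.14 m from the left end

Taking torques about the knife-edge support (at 1.93 m from the left end):
Beam weight: 12.8 × 10 = 128 N down at 2.325 m → arm 0.395 m, τ = 128 × 0.395 = 50.56 N·m clockwise.
Hanging mass: 33.8 × 10 = 338 N down at 1.12 m → arm 0.81 m, τ = 338 × 0.81 = 273.8 N·m counterclockwise.
Net moment of existing loads = 223.2 N·m counterclockwise.
The bucket of sand weighs 18.5 × 10 = 185 N and must supply an equal clockwise moment, so its lever arm about the knife-edge support is 223.2 / 185 = 1.21 m.
That puts it at 1.93 + 1.21 = 3.14 m from the left end.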